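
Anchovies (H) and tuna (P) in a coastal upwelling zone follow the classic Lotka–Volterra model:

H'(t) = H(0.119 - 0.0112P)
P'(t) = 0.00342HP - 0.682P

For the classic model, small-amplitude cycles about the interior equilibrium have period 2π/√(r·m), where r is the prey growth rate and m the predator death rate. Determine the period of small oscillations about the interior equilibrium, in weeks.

T ≈ 22.1 weeks

Here r = 0.119 and m = 0.682, so r·m = 0.0812.
ω = √0.0812 = 0.285 per week, hence T = 2π/ω ≈ 22.1 weeks.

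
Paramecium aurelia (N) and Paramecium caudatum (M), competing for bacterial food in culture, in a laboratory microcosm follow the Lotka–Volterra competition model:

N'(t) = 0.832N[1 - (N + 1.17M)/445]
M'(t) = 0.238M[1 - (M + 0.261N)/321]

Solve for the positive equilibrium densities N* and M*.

N* ≈ 100, M* ≈ 295

Setting both brackets to zero gives the nullclines N + 1.17M = 445 and 0.261N + M = 321.
Substituting M = 321 - 0.261N into the first: N(1 - 1.17·0.261) = 445 - 1.17·321.
So N* = 69.4/0.695 = 100, and then M* = 321 - 0.261·100 = 295.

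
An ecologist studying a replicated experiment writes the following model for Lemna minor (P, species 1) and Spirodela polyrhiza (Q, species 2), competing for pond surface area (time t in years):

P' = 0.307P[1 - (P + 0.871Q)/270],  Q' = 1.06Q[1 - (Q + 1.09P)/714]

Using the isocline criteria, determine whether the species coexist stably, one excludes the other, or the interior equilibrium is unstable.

species 2 excludes species 1

Compare the nullcline intercepts: K1/α12 = 270/0.871 = 310 < K2 = 714; K2/α21 = 714/1.09 = 655 > K1 = 270.
Since the inequalities point opposite ways, species 2 can invade but species 1 cannot.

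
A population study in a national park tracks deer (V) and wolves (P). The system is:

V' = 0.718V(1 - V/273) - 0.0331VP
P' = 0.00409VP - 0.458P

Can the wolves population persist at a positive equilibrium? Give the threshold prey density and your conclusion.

The predator equation gives dP/dt > 0 only when V > 0.458/0.00409 = 112.
Without the predator, V → K = 273. Since 273 > 112, the predator can invade and persist.

Threshold V = 112; K > 112, so yes, the predator persists.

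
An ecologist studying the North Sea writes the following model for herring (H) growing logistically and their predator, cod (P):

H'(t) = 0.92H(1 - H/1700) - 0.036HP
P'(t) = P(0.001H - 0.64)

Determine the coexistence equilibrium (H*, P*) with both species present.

H* ≈ 640, P* ≈ 15.9

From dP/dt = 0 with P > 0: 0.001H* = 0.64, so H* = 640.
Substitute into dH/dt = 0: 0.92(1 - 640/1700) = 0.036P*.
The bracket is 0.624, giving P* = 0.574/0.036 = 15.9.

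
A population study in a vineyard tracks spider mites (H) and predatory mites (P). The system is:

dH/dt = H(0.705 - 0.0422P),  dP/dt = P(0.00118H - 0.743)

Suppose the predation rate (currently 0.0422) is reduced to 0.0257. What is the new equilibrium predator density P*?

At the interior fixed point, setting dH/dt = 0 with H > 0 fixes P* = (prey growth rate)/(HP coefficient) — independent of the other coefficients.
With the change, P* = 0.705/0.0257 = 27.4; it rises from 16.7.

P* ≈ 27.4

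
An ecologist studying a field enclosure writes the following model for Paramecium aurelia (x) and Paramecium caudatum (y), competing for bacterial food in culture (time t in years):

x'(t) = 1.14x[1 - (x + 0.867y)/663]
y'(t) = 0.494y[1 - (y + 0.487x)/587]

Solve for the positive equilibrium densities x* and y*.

Setting both brackets to zero gives the nullclines x + 0.867y = 663 and 0.487x + y = 587.
Substituting y = 587 - 0.487x into the first: x(1 - 0.867·0.487) = 663 - 0.867·587.
So x* = 154/0.578 = 267, and then y* = 587 - 0.487·267 = 457.

x* ≈ 267, y* ≈ 457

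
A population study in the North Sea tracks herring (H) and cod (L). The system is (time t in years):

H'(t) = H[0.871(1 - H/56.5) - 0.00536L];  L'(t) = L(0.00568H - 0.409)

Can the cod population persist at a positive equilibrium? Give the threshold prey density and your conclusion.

Threshold H = 72; K < 72, so no, the predator goes extinct.

The predator equation gives dL/dt > 0 only when H > 0.409/0.00568 = 72.
Without the predator, H → K = 56.5. Since 56.5 < 72, the predator cannot invade.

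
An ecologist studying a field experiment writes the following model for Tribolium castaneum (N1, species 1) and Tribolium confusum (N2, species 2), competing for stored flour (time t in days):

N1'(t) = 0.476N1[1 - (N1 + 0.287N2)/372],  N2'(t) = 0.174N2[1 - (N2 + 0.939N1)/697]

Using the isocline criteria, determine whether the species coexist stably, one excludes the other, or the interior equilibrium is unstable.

stable coexistence

Compare the nullcline intercepts: K1/α12 = 372/0.287 = 1300 > K2 = 697; K2/α21 = 697/0.939 = 742 > K1 = 372.
Since both inequalities hold, each species can invade when rare, so the interior equilibrium is stable.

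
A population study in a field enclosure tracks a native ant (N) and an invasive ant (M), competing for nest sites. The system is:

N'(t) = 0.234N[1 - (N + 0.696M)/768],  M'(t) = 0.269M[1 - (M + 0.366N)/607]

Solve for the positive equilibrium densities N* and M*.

N* ≈ 464, M* ≈ 437

Setting both brackets to zero gives the nullclines N + 0.696M = 768 and 0.366N + M = 607.
Substituting M = 607 - 0.366N into the first: N(1 - 0.696·0.366) = 768 - 0.696·607.
So N* = 346/0.745 = 464, and then M* = 607 - 0.366·464 = 437.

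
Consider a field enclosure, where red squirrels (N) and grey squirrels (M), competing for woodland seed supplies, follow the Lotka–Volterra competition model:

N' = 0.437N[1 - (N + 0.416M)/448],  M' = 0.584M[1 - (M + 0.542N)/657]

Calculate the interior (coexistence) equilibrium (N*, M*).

Setting both brackets to zero gives the nullclines N + 0.416M = 448 and 0.542N + M = 657.
Substituting M = 657 - 0.542N into the first: N(1 - 0.416·0.542) = 448 - 0.416·657.
So N* = 175/0.775 = 226, and then M* = 657 - 0.542·226 = 535.

N* ≈ 226, M* ≈ 535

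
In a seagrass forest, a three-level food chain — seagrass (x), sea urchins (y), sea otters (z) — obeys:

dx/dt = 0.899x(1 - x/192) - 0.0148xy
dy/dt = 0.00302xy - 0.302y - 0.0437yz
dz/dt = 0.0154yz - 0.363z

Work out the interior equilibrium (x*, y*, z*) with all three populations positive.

From dz/dt = 0: 0.0154y* = 0.363, so y* = 23.6.
From dx/dt = 0: 0.899(1 - x*/192) = 0.0148·23.6, giving x* = 192·(1 - 0.388) = 117.
From dy/dt = 0: 0.00302·117 - 0.302 = 0.0437z*, so z* = 0.0528/0.0437 = 1.21.

x* ≈ 117, y* ≈ 23.6, z* ≈ 1.21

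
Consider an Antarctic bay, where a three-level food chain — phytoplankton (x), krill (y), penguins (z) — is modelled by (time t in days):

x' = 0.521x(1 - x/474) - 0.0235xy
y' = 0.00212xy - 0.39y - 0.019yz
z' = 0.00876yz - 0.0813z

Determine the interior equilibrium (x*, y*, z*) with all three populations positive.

x* ≈ 276, y* ≈ 9.28, z* ≈ 10.2

From dz/dt = 0: 0.00876y* = 0.0813, so y* = 9.28.
From dx/dt = 0: 0.521(1 - x*/474) = 0.0235·9.28, giving x* = 474·(1 - 0.419) = 276.
From dy/dt = 0: 0.00212·276 - 0.39 = 0.019z*, so z* = 0.194/0.019 = 10.2.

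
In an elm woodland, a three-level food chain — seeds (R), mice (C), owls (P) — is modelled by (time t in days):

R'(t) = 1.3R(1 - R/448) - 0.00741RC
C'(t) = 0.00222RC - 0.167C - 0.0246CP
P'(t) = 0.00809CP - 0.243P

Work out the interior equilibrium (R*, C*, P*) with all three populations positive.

From dP/dt = 0: 0.00809C* = 0.243, so C* = 30.
From dR/dt = 0: 1.3(1 - R*/448) = 0.00741·30, giving R* = 448·(1 - 0.171) = 371.
From dC/dt = 0: 0.00222·371 - 0.167 = 0.0246P*, so P* = 0.657/0.0246 = 26.7.

R* ≈ 371, C* ≈ 30, P* ≈ 26.7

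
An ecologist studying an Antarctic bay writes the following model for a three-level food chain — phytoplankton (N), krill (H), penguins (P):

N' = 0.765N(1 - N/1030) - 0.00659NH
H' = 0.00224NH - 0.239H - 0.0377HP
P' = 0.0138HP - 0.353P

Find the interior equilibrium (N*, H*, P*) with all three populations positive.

N* ≈ 803, H* ≈ 25.6, P* ≈ 41.4

From dP/dt = 0: 0.0138H* = 0.353, so H* = 25.6.
From dN/dt = 0: 0.765(1 - N*/1030) = 0.00659·25.6, giving N* = 1030·(1 - 0.22) = 803.
From dH/dt = 0: 0.00224·803 - 0.239 = 0.0377P*, so P* = 1.56/0.0377 = 41.4.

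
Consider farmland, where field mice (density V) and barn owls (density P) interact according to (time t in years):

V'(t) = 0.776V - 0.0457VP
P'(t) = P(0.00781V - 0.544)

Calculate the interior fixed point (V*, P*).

Set dP/dt = 0 with P > 0: 0.00781V - 0.544 = 0, so V* = 0.544/0.00781 = 69.7.
Set dV/dt = 0 with V > 0: 0.776 - 0.0457P = 0, so P* = 0.776/0.0457 = 17.

V* ≈ 69.7, P* ≈ 17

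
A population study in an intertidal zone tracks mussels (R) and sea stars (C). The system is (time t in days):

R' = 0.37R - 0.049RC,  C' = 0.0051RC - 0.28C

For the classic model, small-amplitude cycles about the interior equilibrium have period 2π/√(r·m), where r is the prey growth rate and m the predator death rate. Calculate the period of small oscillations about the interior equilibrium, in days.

T ≈ 19.5 days

Here r = 0.37 and m = 0.28, so r·m = 0.104.
ω = √0.104 = 0.322 per day, hence T = 2π/ω ≈ 19.5 days.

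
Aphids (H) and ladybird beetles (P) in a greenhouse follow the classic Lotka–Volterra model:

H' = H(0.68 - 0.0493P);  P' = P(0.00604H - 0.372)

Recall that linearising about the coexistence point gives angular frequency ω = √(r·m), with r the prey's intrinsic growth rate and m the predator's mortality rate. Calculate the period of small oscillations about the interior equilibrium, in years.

T ≈ 12.5 years

Here r = 0.68 and m = 0.372, so r·m = 0.253.
ω = √0.253 = 0.503 per year, hence T = 2π/ω ≈ 12.5 years.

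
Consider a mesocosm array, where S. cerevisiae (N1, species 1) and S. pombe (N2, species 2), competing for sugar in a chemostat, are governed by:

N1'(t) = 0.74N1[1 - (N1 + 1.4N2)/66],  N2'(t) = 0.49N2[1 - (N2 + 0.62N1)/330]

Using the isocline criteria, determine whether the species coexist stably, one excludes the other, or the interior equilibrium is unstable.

Compare the nullcline intercepts: K1/α12 = 66/1.4 = 47.1 < K2 = 330; K2/α21 = 330/0.62 = 532 > K1 = 66.
Since the inequalities point opposite ways, species 2 can invade but species 1 cannot.

species 2 excludes species 1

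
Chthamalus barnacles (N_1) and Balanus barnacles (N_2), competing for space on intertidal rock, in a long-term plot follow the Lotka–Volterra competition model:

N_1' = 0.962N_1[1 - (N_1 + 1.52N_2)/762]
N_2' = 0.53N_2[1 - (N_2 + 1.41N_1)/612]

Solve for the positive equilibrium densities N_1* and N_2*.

N_1* ≈ 147, N_2* ≈ 404

Setting both brackets to zero gives the nullclines N_1 + 1.52N_2 = 762 and 1.41N_1 + N_2 = 612.
Substituting N_2 = 612 - 1.41N_1 into the first: N_1(1 - 1.52·1.41) = 762 - 1.52·612.
So N_1* = -168/-1.14 = 147, and then N_2* = 612 - 1.41·147 = 404.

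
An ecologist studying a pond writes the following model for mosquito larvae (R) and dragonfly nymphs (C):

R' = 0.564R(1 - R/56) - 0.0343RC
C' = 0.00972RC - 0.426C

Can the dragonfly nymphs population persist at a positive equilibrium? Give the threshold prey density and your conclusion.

Threshold R = 43.8; K > 43.8, so yes, the predator persists.

The predator equation gives dC/dt > 0 only when R > 0.426/0.00972 = 43.8.
Without the predator, R → K = 56. Since 56 > 43.8, the predator can invade and persist.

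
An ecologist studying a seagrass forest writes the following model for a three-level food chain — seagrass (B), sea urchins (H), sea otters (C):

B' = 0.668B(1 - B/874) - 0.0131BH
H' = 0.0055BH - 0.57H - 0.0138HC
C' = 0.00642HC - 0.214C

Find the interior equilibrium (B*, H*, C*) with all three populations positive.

From dC/dt = 0: 0.00642H* = 0.214, so H* = 33.3.
From dB/dt = 0: 0.668(1 - B*/874) = 0.0131·33.3, giving B* = 874·(1 - 0.654) = 303.
From dH/dt = 0: 0.0055·303 - 0.57 = 0.0138C*, so C* = 1.09/0.0138 = 79.3.

B* ≈ 303, H* ≈ 33.3, C* ≈ 79.3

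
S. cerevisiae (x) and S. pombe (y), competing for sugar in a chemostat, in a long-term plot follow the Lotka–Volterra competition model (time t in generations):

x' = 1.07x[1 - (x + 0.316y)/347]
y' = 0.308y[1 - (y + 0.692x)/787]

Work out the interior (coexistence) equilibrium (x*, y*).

x* ≈ 126, y* ≈ 700

Setting both brackets to zero gives the nullclines x + 0.316y = 347 and 0.692x + y = 787.
Substituting y = 787 - 0.692x into the first: x(1 - 0.316·0.692) = 347 - 0.316·787.
So x* = 98.3/0.781 = 126, and then y* = 787 - 0.692·126 = 700.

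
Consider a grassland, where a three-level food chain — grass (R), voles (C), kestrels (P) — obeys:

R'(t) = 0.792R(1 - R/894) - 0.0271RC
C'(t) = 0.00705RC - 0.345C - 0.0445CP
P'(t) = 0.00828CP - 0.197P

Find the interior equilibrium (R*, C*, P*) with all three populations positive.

R* ≈ 166, C* ≈ 23.8, P* ≈ 18.6

From dP/dt = 0: 0.00828C* = 0.197, so C* = 23.8.
From dR/dt = 0: 0.792(1 - R*/894) = 0.0271·23.8, giving R* = 894·(1 - 0.814) = 166.
From dC/dt = 0: 0.00705·166 - 0.345 = 0.0445P*, so P* = 0.827/0.0445 = 18.6.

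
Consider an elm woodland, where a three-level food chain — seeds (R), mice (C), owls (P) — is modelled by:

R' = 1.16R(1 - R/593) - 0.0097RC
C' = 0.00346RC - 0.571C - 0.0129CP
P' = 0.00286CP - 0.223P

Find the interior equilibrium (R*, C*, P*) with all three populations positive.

From dP/dt = 0: 0.00286C* = 0.223, so C* = 78.
From dR/dt = 0: 1.16(1 - R*/593) = 0.0097·78, giving R* = 593·(1 - 0.652) = 206.
From dC/dt = 0: 0.00346·206 - 0.571 = 0.0129P*, so P* = 0.143/0.0129 = 11.1.

R* ≈ 206, C* ≈ 78, P* ≈ 11.1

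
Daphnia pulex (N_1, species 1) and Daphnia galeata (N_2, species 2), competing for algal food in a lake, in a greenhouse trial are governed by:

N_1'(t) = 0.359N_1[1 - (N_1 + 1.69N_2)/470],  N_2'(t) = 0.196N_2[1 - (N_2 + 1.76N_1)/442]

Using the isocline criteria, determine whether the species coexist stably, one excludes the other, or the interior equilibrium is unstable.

Compare the nullcline intercepts: K1/α12 = 470/1.69 = 278 < K2 = 442; K2/α21 = 442/1.76 = 251 < K1 = 470.
Since both are reversed, neither can invade when rare; the interior point is a saddle.

unstable coexistence (outcome depends on initial conditions)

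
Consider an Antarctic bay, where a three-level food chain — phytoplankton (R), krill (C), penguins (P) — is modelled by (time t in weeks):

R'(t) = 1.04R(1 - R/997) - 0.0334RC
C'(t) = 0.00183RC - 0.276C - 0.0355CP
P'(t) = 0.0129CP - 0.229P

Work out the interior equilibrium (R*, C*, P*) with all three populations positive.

R* ≈ 429, C* ≈ 17.8, P* ≈ 14.3

From dP/dt = 0: 0.0129C* = 0.229, so C* = 17.8.
From dR/dt = 0: 1.04(1 - R*/997) = 0.0334·17.8, giving R* = 997·(1 - 0.57) = 429.
From dC/dt = 0: 0.00183·429 - 0.276 = 0.0355P*, so P* = 0.508/0.0355 = 14.3.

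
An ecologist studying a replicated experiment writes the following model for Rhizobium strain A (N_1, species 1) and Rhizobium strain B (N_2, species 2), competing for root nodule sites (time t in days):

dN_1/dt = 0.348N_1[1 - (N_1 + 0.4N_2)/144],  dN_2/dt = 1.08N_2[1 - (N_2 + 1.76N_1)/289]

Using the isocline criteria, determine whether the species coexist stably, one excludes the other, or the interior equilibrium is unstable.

Compare the nullcline intercepts: K1/α12 = 144/0.4 = 360 > K2 = 289; K2/α21 = 289/1.76 = 164 > K1 = 144.
Since both inequalities hold, each species can invade when rare, so the interior equilibrium is stable.

stable coexistence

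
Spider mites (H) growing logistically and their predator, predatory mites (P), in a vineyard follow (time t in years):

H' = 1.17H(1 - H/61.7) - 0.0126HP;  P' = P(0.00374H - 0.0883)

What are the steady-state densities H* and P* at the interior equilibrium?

H* ≈ 23.6, P* ≈ 57.3

From dP/dt = 0 with P > 0: 0.00374H* = 0.0883, so H* = 23.6.
Substitute into dH/dt = 0: 1.17(1 - 23.6/61.7) = 0.0126P*.
The bracket is 0.617, giving P* = 0.722/0.0126 = 57.3.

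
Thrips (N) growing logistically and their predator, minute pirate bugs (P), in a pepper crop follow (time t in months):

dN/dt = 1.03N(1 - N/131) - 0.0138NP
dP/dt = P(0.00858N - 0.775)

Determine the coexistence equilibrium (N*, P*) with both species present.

N* ≈ 90.3, P* ≈ 23.2

From dP/dt = 0 with P > 0: 0.00858N* = 0.775, so N* = 90.3.
Substitute into dN/dt = 0: 1.03(1 - 90.3/131) = 0.0138P*.
The bracket is 0.31, giving P* = 0.32/0.0138 = 23.2.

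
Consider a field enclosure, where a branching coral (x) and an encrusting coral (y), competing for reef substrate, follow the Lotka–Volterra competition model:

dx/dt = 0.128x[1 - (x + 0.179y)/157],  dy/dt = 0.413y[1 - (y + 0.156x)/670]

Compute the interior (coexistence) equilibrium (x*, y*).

x* ≈ 38.1, y* ≈ 664

Setting both brackets to zero gives the nullclines x + 0.179y = 157 and 0.156x + y = 670.
Substituting y = 670 - 0.156x into the first: x(1 - 0.179·0.156) = 157 - 0.179·670.
So x* = 37.1/0.972 = 38.1, and then y* = 670 - 0.156·38.1 = 664.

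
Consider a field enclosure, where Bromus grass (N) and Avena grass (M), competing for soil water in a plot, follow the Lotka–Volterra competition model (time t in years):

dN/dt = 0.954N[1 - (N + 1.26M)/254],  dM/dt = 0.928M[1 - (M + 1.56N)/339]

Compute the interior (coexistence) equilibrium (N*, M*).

N* ≈ 179, M* ≈ 59.3

Setting both brackets to zero gives the nullclines N + 1.26M = 254 and 1.56N + M = 339.
Substituting M = 339 - 1.56N into the first: N(1 - 1.26·1.56) = 254 - 1.26·339.
So N* = -173/-0.966 = 179, and then M* = 339 - 1.56·179 = 59.3.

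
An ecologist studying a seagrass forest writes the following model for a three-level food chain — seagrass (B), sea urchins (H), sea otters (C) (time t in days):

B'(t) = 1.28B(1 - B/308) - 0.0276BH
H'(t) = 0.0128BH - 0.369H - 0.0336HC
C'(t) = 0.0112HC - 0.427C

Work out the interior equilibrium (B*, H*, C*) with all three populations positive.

From dC/dt = 0: 0.0112H* = 0.427, so H* = 38.1.
From dB/dt = 0: 1.28(1 - B*/308) = 0.0276·38.1, giving B* = 308·(1 - 0.822) = 54.8.
From dH/dt = 0: 0.0128·54.8 - 0.369 = 0.0336C*, so C* = 0.332/0.0336 = 9.89.

B* ≈ 54.8, H* ≈ 38.1, C* ≈ 9.89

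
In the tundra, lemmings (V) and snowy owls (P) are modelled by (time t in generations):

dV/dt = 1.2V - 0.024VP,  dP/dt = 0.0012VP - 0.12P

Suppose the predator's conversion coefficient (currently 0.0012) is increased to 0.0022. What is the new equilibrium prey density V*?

V* ≈ 54.5

At the interior fixed point, setting dP/dt = 0 with P > 0 fixes V* = (predator death rate)/(VP coefficient) — independent of the other coefficients.
With the change, V* = 0.12/0.0022 = 54.5; it falls from 100.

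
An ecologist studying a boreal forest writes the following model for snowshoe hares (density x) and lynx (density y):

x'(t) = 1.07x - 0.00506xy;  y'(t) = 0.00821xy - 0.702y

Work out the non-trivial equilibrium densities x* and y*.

Set dy/dt = 0 with y > 0: 0.00821x - 0.702 = 0, so x* = 0.702/0.00821 = 85.5.
Set dx/dt = 0 with x > 0: 1.07 - 0.00506y = 0, so y* = 1.07/0.00506 = 211.

x* ≈ 85.5, y* ≈ 211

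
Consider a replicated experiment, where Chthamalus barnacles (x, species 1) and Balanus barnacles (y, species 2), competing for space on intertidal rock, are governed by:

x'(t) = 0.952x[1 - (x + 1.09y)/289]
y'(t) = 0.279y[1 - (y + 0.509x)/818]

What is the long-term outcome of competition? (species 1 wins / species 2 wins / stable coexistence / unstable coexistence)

Compare the nullcline intercepts: K1/α12 = 289/1.09 = 265 < K2 = 818; K2/α21 = 818/0.509 = 1610 > K1 = 289.
Since the inequalities point opposite ways, species 2 can invade but species 1 cannot.

species 2 excludes species 1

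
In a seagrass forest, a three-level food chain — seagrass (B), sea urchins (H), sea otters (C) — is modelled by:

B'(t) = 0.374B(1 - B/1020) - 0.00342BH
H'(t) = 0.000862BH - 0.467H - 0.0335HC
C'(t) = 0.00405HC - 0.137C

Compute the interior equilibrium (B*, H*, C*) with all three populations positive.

From dC/dt = 0: 0.00405H* = 0.137, so H* = 33.8.
From dB/dt = 0: 0.374(1 - B*/1020) = 0.00342·33.8, giving B* = 1020·(1 - 0.309) = 704.
From dH/dt = 0: 0.000862·704 - 0.467 = 0.0335C*, so C* = 0.14/0.0335 = 4.19.

B* ≈ 704, H* ≈ 33.8, C* ≈ 4.19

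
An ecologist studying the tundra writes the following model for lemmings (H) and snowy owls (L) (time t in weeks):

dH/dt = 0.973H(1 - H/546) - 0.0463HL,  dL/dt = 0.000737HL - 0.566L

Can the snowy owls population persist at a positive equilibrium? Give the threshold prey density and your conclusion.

The predator equation gives dL/dt > 0 only when H > 0.566/0.000737 = 768.
Without the predator, H → K = 546. Since 546 < 768, the predator cannot invade.

Threshold H = 768; K < 768, so no, the predator goes extinct.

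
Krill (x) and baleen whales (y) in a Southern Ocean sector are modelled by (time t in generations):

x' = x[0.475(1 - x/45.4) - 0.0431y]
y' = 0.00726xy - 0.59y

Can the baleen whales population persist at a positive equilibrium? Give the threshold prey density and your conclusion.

The predator equation gives dy/dt > 0 only when x > 0.59/0.00726 = 81.3.
Without the predator, x → K = 45.4. Since 45.4 < 81.3, the predator cannot invade.

Threshold x = 81.3; K < 81.3, so no, the predator goes extinct.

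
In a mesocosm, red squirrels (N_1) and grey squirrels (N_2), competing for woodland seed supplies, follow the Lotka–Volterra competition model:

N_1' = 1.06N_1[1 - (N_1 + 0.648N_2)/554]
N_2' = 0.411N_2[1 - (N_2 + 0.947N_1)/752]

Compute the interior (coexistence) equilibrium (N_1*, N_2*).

N_1* ≈ 173, N_2* ≈ 588

Setting both brackets to zero gives the nullclines N_1 + 0.648N_2 = 554 and 0.947N_1 + N_2 = 752.
Substituting N_2 = 752 - 0.947N_1 into the first: N_1(1 - 0.648·0.947) = 554 - 0.648·752.
So N_1* = 66.7/0.386 = 173, and then N_2* = 752 - 0.947·173 = 588.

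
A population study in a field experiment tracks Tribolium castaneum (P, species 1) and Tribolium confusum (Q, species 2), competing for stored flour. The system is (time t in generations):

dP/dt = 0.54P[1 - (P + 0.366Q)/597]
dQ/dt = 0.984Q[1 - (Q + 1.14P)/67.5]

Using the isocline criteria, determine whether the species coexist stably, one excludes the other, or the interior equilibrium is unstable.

Compare the nullcline intercepts: K1/α12 = 597/0.366 = 1630 > K2 = 67.5; K2/α21 = 67.5/1.14 = 59.2 < K1 = 597.
Since the inequalities point opposite ways, species 1 can invade but species 2 cannot.

species 1 excludes species 2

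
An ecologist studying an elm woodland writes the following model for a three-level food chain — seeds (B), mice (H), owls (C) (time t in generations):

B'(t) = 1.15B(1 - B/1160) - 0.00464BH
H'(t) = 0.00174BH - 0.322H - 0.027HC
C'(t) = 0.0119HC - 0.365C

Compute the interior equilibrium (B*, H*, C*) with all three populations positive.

From dC/dt = 0: 0.0119H* = 0.365, so H* = 30.7.
From dB/dt = 0: 1.15(1 - B*/1160) = 0.00464·30.7, giving B* = 1160·(1 - 0.124) = 1020.
From dH/dt = 0: 0.00174·1020 - 0.322 = 0.027C*, so C* = 1.45/0.027 = 53.6.

B* ≈ 1020, H* ≈ 30.7, C* ≈ 53.6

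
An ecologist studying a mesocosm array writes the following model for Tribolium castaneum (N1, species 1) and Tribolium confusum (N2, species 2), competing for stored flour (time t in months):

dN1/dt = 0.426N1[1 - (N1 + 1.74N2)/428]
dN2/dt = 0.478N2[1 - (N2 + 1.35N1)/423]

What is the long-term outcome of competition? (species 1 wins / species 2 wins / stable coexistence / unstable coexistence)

unstable coexistence (outcome depends on initial conditions)

Compare the nullcline intercepts: K1/α12 = 428/1.74 = 246 < K2 = 423; K2/α21 = 423/1.35 = 313 < K1 = 428.
Since both are reversed, neither can invade when rare; the interior point is a saddle.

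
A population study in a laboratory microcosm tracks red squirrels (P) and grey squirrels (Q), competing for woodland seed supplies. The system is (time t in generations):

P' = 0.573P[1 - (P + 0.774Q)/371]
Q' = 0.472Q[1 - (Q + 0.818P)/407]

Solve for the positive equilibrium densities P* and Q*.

P* ≈ 153, Q* ≈ 282

Setting both brackets to zero gives the nullclines P + 0.774Q = 371 and 0.818P + Q = 407.
Substituting Q = 407 - 0.818P into the first: P(1 - 0.774·0.818) = 371 - 0.774·407.
So P* = 56/0.367 = 153, and then Q* = 407 - 0.818·153 = 282.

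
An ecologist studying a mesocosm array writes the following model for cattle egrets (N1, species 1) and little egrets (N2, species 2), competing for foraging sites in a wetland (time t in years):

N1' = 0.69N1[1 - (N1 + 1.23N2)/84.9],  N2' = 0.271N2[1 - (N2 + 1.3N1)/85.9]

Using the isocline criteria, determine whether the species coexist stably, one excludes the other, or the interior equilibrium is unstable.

unstable coexistence (outcome depends on initial conditions)

Compare the nullcline intercepts: K1/α12 = 84.9/1.23 = 69 < K2 = 85.9; K2/α21 = 85.9/1.3 = 66.1 < K1 = 84.9.
Since both are reversed, neither can invade when rare; the interior point is a saddle.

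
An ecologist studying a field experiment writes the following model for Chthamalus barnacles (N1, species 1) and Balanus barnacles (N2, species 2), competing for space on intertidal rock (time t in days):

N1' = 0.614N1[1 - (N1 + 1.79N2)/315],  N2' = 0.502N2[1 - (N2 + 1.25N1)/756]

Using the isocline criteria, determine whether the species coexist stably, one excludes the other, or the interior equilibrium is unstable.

species 2 excludes species 1

Compare the nullcline intercepts: K1/α12 = 315/1.79 = 176 < K2 = 756; K2/α21 = 756/1.25 = 605 > K1 = 315.
Since the inequalities point opposite ways, species 2 can invade but species 1 cannot.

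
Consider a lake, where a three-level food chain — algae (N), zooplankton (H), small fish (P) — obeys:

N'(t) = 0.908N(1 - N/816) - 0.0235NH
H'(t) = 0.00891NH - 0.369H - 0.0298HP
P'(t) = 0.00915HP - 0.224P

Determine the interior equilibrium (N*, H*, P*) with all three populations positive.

N* ≈ 299, H* ≈ 24.5, P* ≈ 77

From dP/dt = 0: 0.00915H* = 0.224, so H* = 24.5.
From dN/dt = 0: 0.908(1 - N*/816) = 0.0235·24.5, giving N* = 816·(1 - 0.634) = 299.
From dH/dt = 0: 0.00891·299 - 0.369 = 0.0298P*, so P* = 2.29/0.0298 = 77.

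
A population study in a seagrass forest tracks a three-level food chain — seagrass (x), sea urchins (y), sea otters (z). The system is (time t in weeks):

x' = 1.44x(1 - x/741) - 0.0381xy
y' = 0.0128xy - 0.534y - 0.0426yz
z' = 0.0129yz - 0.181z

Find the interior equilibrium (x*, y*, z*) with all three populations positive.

x* ≈ 466, y* ≈ 14, z* ≈ 127

From dz/dt = 0: 0.0129y* = 0.181, so y* = 14.
From dx/dt = 0: 1.44(1 - x*/741) = 0.0381·14, giving x* = 741·(1 - 0.371) = 466.
From dy/dt = 0: 0.0128·466 - 0.534 = 0.0426z*, so z* = 5.43/0.0426 = 127.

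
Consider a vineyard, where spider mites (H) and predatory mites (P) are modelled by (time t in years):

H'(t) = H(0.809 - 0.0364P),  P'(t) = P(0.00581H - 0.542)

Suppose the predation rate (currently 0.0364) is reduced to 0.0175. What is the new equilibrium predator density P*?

At the interior fixed point, setting dH/dt = 0 with H > 0 fixes P* = (prey growth rate)/(HP coefficient) — independent of the other coefficients.
With the change, P* = 0.809/0.0175 = 46.2; it rises from 22.2.

P* ≈ 46.2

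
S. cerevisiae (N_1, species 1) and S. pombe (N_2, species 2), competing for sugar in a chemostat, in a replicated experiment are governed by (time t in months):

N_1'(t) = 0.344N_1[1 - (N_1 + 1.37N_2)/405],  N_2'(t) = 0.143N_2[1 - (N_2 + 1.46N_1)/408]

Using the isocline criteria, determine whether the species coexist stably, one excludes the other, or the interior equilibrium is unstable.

Compare the nullcline intercepts: K1/α12 = 405/1.37 = 296 < K2 = 408; K2/α21 = 408/1.46 = 279 < K1 = 405.
Since both are reversed, neither can invade when rare; the interior point is a saddle.

unstable coexistence (outcome depends on initial conditions)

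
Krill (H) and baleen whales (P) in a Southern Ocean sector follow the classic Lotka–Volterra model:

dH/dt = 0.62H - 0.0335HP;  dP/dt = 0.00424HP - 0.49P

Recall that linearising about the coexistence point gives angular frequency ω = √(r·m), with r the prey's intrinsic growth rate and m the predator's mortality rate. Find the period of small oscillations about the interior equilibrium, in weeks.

T ≈ 11.4 weeks

Here r = 0.62 and m = 0.49, so r·m = 0.304.
ω = √0.304 = 0.551 per week, hence T = 2π/ω ≈ 11.4 weeks.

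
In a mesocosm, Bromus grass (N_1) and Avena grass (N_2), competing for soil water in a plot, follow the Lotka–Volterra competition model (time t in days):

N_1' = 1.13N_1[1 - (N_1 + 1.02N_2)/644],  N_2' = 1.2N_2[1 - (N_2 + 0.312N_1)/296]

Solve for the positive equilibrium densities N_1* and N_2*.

Setting both brackets to zero gives the nullclines N_1 + 1.02N_2 = 644 and 0.312N_1 + N_2 = 296.
Substituting N_2 = 296 - 0.312N_1 into the first: N_1(1 - 1.02·0.312) = 644 - 1.02·296.
So N_1* = 342/0.682 = 502, and then N_2* = 296 - 0.312·502 = 139.

N_1* ≈ 502, N_2* ≈ 139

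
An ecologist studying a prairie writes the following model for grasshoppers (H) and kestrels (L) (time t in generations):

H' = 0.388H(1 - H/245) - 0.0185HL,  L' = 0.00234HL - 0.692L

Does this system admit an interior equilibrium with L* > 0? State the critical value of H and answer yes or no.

Threshold H = 296; K < 296, so no, the predator goes extinct.

The predator equation gives dL/dt > 0 only when H > 0.692/0.00234 = 296.
Without the predator, H → K = 245. Since 245 < 296, the predator cannot invade.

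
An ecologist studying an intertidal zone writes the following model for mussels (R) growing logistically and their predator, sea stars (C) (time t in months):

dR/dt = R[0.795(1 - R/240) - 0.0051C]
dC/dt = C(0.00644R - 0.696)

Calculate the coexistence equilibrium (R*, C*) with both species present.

R* ≈ 108, C* ≈ 85.7

From dC/dt = 0 with C > 0: 0.00644R* = 0.696, so R* = 108.
Substitute into dR/dt = 0: 0.795(1 - 108/240) = 0.0051C*.
The bracket is 0.55, giving C* = 0.437/0.0051 = 85.7.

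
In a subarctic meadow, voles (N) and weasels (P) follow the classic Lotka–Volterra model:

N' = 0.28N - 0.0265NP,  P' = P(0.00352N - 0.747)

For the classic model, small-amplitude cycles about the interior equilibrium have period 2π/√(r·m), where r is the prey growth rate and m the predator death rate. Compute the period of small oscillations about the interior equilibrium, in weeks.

T ≈ 13.7 weeks

Here r = 0.28 and m = 0.747, so r·m = 0.209.
ω = √0.209 = 0.457 per week, hence T = 2π/ω ≈ 13.7 weeks.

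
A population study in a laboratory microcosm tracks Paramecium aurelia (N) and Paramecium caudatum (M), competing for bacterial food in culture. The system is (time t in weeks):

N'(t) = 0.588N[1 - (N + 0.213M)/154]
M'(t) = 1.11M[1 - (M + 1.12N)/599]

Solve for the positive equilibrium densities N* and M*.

N* ≈ 34.7, M* ≈ 560

Setting both brackets to zero gives the nullclines N + 0.213M = 154 and 1.12N + M = 599.
Substituting M = 599 - 1.12N into the first: N(1 - 0.213·1.12) = 154 - 0.213·599.
So N* = 26.4/0.761 = 34.7, and then M* = 599 - 1.12·34.7 = 560.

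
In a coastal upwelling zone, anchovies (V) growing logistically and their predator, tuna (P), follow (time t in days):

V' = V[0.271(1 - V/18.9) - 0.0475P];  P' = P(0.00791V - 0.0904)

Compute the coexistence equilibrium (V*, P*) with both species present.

From dP/dt = 0 with P > 0: 0.00791V* = 0.0904, so V* = 11.4.
Substitute into dV/dt = 0: 0.271(1 - 11.4/18.9) = 0.0475P*.
The bracket is 0.395, giving P* = 0.107/0.0475 = 2.26.

V* ≈ 11.4, P* ≈ 2.26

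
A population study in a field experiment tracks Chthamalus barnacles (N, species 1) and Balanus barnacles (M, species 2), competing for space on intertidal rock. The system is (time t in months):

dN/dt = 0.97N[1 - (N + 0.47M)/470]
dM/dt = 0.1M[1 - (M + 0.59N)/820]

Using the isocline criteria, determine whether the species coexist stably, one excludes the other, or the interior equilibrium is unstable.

stable coexistence

Compare the nullcline intercepts: K1/α12 = 470/0.47 = 1000 > K2 = 820; K2/α21 = 820/0.59 = 1390 > K1 = 470.
Since both inequalities hold, each species can invade when rare, so the interior equilibrium is stable.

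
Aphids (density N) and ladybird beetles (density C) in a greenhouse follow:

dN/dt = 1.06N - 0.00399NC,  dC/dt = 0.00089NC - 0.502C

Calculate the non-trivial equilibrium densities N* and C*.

Set dC/dt = 0 with C > 0: 0.00089N - 0.502 = 0, so N* = 0.502/0.00089 = 564.
Set dN/dt = 0 with N > 0: 1.06 - 0.00399C = 0, so C* = 1.06/0.00399 = 266.

N* ≈ 564, C* ≈ 266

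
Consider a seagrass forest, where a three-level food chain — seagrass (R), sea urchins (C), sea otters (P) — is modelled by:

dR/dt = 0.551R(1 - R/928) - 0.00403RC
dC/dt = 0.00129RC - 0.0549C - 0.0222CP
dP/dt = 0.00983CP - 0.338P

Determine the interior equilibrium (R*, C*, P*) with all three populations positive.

R* ≈ 695, C* ≈ 34.4, P* ≈ 37.9

From dP/dt = 0: 0.00983C* = 0.338, so C* = 34.4.
From dR/dt = 0: 0.551(1 - R*/928) = 0.00403·34.4, giving R* = 928·(1 - 0.251) = 695.
From dC/dt = 0: 0.00129·695 - 0.0549 = 0.0222P*, so P* = 0.841/0.0222 = 37.9.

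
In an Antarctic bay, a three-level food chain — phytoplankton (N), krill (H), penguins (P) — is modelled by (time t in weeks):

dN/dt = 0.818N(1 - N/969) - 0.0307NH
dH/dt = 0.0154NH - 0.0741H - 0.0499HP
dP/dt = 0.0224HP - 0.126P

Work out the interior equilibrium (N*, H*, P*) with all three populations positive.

From dP/dt = 0: 0.0224H* = 0.126, so H* = 5.62.
From dN/dt = 0: 0.818(1 - N*/969) = 0.0307·5.62, giving N* = 969·(1 - 0.211) = 764.
From dH/dt = 0: 0.0154·764 - 0.0741 = 0.0499P*, so P* = 11.7/0.0499 = 234.

N* ≈ 764, H* ≈ 5.62, P* ≈ 234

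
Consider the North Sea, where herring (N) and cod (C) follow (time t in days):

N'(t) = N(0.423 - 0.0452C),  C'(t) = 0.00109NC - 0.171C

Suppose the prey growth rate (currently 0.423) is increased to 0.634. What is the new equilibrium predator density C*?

C* ≈ 14

At the interior fixed point, setting dN/dt = 0 with N > 0 fixes C* = (prey growth rate)/(NC coefficient) — independent of the other coefficients.
With the change, C* = 0.634/0.0452 = 14; it rises from 9.36.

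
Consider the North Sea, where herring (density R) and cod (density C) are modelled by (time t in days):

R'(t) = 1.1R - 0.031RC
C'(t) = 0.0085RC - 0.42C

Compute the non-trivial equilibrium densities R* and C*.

R* ≈ 49.4, C* ≈ 35.5

Set dC/dt = 0 with C > 0: 0.0085R - 0.42 = 0, so R* = 0.42/0.0085 = 49.4.
Set dR/dt = 0 with R > 0: 1.1 - 0.031C = 0, so C* = 1.1/0.031 = 35.5.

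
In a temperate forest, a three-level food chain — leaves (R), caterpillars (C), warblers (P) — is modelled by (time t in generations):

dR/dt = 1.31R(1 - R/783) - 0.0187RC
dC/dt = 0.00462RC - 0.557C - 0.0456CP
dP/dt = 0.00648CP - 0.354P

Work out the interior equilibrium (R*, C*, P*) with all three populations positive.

R* ≈ 172, C* ≈ 54.6, P* ≈ 5.25

From dP/dt = 0: 0.00648C* = 0.354, so C* = 54.6.
From dR/dt = 0: 1.31(1 - R*/783) = 0.0187·54.6, giving R* = 783·(1 - 0.78) = 172.
From dC/dt = 0: 0.00462·172 - 0.557 = 0.0456P*, so P* = 0.239/0.0456 = 5.25.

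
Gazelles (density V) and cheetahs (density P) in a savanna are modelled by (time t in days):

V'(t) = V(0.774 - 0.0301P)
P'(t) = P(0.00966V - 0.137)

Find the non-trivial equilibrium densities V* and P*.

V* ≈ 14.2, P* ≈ 25.7

Set dP/dt = 0 with P > 0: 0.00966V - 0.137 = 0, so V* = 0.137/0.00966 = 14.2.
Set dV/dt = 0 with V > 0: 0.774 - 0.0301P = 0, so P* = 0.774/0.0301 = 25.7.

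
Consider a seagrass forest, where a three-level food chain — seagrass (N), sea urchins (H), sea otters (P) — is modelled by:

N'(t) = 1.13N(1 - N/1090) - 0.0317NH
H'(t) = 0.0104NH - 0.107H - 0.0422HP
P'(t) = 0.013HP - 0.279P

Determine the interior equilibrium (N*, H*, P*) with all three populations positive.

From dP/dt = 0: 0.013H* = 0.279, so H* = 21.5.
From dN/dt = 0: 1.13(1 - N*/1090) = 0.0317·21.5, giving N* = 1090·(1 - 0.602) = 434.
From dH/dt = 0: 0.0104·434 - 0.107 = 0.0422P*, so P* = 4.4/0.0422 = 104.

N* ≈ 434, H* ≈ 21.5, P* ≈ 104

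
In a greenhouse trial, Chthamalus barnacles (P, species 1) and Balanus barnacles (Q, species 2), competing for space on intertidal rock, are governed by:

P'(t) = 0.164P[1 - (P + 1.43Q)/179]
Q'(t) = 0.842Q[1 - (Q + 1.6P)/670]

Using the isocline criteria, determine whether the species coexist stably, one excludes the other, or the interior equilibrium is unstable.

species 2 excludes species 1

Compare the nullcline intercepts: K1/α12 = 179/1.43 = 125 < K2 = 670; K2/α21 = 670/1.6 = 419 > K1 = 179.
Since the inequalities point opposite ways, species 2 can invade but species 1 cannot.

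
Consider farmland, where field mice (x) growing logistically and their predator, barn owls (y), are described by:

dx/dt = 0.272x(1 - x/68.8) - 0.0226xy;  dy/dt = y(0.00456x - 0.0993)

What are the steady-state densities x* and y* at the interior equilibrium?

From dy/dt = 0 with y > 0: 0.00456x* = 0.0993, so x* = 21.8.
Substitute into dx/dt = 0: 0.272(1 - 21.8/68.8) = 0.0226y*.
The bracket is 0.683, giving y* = 0.186/0.0226 = 8.23.

x* ≈ 21.8, y* ≈ 8.23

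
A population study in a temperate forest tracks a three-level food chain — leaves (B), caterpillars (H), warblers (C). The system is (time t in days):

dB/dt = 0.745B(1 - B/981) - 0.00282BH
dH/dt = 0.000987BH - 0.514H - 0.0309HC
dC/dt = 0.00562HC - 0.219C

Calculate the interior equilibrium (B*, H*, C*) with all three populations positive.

B* ≈ 836, H* ≈ 39, C* ≈ 10.1

From dC/dt = 0: 0.00562H* = 0.219, so H* = 39.
From dB/dt = 0: 0.745(1 - B*/981) = 0.00282·39, giving B* = 981·(1 - 0.148) = 836.
From dH/dt = 0: 0.000987·836 - 0.514 = 0.0309C*, so C* = 0.311/0.0309 = 10.1.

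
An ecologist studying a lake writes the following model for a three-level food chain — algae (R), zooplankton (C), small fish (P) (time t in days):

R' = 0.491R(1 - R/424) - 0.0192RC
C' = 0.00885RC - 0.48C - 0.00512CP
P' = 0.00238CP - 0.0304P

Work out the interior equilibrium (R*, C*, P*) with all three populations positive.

From dP/dt = 0: 0.00238C* = 0.0304, so C* = 12.8.
From dR/dt = 0: 0.491(1 - R*/424) = 0.0192·12.8, giving R* = 424·(1 - 0.499) = 212.
From dC/dt = 0: 0.00885·212 - 0.48 = 0.00512P*, so P* = 1.4/0.00512 = 273.

R* ≈ 212, C* ≈ 12.8, P* ≈ 273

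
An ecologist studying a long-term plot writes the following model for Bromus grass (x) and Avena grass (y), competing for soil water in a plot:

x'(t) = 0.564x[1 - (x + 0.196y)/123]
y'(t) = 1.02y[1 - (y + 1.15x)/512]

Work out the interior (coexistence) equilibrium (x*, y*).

Setting both brackets to zero gives the nullclines x + 0.196y = 123 and 1.15x + y = 512.
Substituting y = 512 - 1.15x into the first: x(1 - 0.196·1.15) = 123 - 0.196·512.
So x* = 22.6/0.775 = 29.2, and then y* = 512 - 1.15·29.2 = 478.

x* ≈ 29.2, y* ≈ 478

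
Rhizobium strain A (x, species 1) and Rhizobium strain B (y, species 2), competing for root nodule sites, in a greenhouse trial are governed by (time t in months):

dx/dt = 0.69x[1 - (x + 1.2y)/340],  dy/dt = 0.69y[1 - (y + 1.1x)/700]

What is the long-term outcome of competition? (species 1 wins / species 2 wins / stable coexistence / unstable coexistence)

species 2 excludes species 1

Compare the nullcline intercepts: K1/α12 = 340/1.2 = 283 < K2 = 700; K2/α21 = 700/1.1 = 636 > K1 = 340.
Since the inequalities point opposite ways, species 2 can invade but species 1 cannot.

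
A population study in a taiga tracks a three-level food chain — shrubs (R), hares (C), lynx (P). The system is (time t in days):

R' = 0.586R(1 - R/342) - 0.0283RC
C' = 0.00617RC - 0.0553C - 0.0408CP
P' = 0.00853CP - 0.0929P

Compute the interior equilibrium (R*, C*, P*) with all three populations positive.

R* ≈ 162, C* ≈ 10.9, P* ≈ 23.2

From dP/dt = 0: 0.00853C* = 0.0929, so C* = 10.9.
From dR/dt = 0: 0.586(1 - R*/342) = 0.0283·10.9, giving R* = 342·(1 - 0.526) = 162.
From dC/dt = 0: 0.00617·162 - 0.0553 = 0.0408P*, so P* = 0.945/0.0408 = 23.2.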